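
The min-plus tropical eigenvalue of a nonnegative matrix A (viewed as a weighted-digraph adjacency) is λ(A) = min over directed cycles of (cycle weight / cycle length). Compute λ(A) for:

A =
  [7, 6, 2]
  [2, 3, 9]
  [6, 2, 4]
λ(A) = 2

Enumerate directed cycles and compute their means (weight / length). Sample:
  cycle 0 → 0: weight = 7, length = 1, mean = 7/1 ≈ 7.000
  cycle 1 → 1: weight = 3, length = 1, mean = 3/1 ≈ 3.000
  cycle 2 → 2: weight = 4, length = 1, mean = 4/1 ≈ 4.000
  cycle 0 → 1 → 0: weight = 8, length = 2, mean = 8/2 ≈ 4.000
  cycle 0 → 2 → 0: weight = 8, length = 2, mean = 8/2 ≈ 4.000
  cycle 1 → 0 → 1: weight = 8, length = 2, mean = 8/2 ≈ 4.000
Minimum mean = 2.000, attained e.g. along the cycle 0 → 2 → 1 → 0 with weight 6 and length 3. So λ(A) = 6/3 = 2.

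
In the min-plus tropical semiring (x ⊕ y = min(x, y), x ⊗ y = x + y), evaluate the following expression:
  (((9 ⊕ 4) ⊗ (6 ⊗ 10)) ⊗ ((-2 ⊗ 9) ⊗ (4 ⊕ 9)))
(((9 ⊕ 4) ⊗ (6 ⊗ 10)) ⊗ ((-2 ⊗ 9) ⊗ (4 ⊕ 9))) = 31

Expand innermost to outermost. Recall ⊕ takes the minimum of its arguments and ⊗ takes their sum. Working out the expression (((9 ⊕ 4) ⊗ (6 ⊗ 10)) ⊗ ((-2 ⊗ 9) ⊗ (4 ⊕ 9))) gives 31.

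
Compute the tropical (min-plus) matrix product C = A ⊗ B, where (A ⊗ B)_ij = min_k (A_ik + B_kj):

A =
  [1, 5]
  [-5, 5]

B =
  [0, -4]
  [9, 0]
A ⊗ B =
  [1, -3]
  [-5, -9]

Apply the min-plus product entry-by-entry:
  C[0][0] = min over k of (A[0][0] + B[0][0] = 1 + 0 = 1, A[0][1] + B[1][0] = 5 + 9 = 14) = 1 (attained at k = 0)
  C[0][1] = min over k of (A[0][0] + B[0][1] = 1 + -4 = -3, A[0][1] + B[1][1] = 5 + 0 = 5) = -3 (attained at k = 0)
  C[1][0] = min over k of (A[1][0] + B[0][0] = -5 + 0 = -5, A[1][1] + B[1][0] = 5 + 9 = 14) = -5 (attained at k = 0)
  C[1][1] = min over k of (A[1][0] + B[0][1] = -5 + -4 = -9, A[1][1] + B[1][1] = 5 + 0 = 5) = -9 (attained at k = 0)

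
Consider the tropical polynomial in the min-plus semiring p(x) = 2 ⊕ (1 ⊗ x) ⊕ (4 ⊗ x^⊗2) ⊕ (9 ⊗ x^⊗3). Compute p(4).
p(4) = 2

A tropical monomial a ⊗ x^⊗i evaluates to a + i · x. Evaluating each term at x = 4:
  Term 0 contributes 2 + 0 · 4 = 2
  Term 1 contributes 1 + 1 · 4 = 5
  Term 2 contributes 4 + 2 · 4 = 12
  Term 3 contributes 9 + 3 · 4 = 21
p(4) = ⊕ of these = min[2, 5, 12, 21] = 2.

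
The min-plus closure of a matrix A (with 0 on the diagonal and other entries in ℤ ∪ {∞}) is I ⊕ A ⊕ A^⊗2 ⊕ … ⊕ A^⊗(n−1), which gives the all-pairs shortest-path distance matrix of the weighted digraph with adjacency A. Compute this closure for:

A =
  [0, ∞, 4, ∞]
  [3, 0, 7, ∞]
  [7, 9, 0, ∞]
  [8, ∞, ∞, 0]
Closure =
  [0, 13, 4, ∞]
  [3, 0, 7, ∞]
  [7, 9, 0, ∞]
  [8, 21, 12, 0]

This is the Floyd-Warshall all-pairs shortest-path computation. For each intermediate vertex k = 0, 1, …, 3, update dist[i][j] ← min(dist[i][j], dist[i][k] + dist[k][j]). The final matrix gives, for each (i, j), the minimum total weight of any directed path from i to j (possibly empty when i = j).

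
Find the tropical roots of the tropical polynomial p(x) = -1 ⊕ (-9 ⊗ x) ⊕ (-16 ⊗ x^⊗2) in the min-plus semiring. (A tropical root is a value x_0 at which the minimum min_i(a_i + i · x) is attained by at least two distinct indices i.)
Roots: {7, 8}

Each tropical root is a break point of the lower envelope of the lines y = a_i + i · x (there are 3 lines, with slopes 0, 1, ..., 2). Only the lines that attain the minimum somewhere contribute to roots; other lines are dominated. Here the surviving (envelope) indices are i = 2, i = 1, i = 0.
Intersections between consecutive envelope lines give the roots: for adjacent envelope indices i < j the intersection is x = (a_i − a_j) / (j − i). Reading off the sorted break points: {7, 8}.
Verification: at each break x_0, at least two indices attain the minimum of min_i(a_i + i · x_0).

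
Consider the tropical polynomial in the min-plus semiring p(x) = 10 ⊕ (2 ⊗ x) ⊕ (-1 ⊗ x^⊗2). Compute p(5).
p(5) = 7

A tropical monomial a ⊗ x^⊗i evaluates to a + i · x. Evaluating each term at x = 5:
  Term 0 contributes 10 + 0 · 5 = 10
  Term 1 contributes 2 + 1 · 5 = 7
  Term 2 contributes -1 + 2 · 5 = 9
p(5) = ⊕ of these = min[10, 7, 9] = 7.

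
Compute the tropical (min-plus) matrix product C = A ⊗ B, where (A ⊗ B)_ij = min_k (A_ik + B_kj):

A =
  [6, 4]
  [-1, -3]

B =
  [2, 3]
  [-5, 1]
A ⊗ B =
  [-1, 5]
  [-8, -2]

Apply the min-plus product entry-by-entry:
  C[0][0] = min over k of (A[0][0] + B[0][0] = 6 + 2 = 8, A[0][1] + B[1][0] = 4 + -5 = -1) = -1 (attained at k = 1)
  C[0][1] = min over k of (A[0][0] + B[0][1] = 6 + 3 = 9, A[0][1] + B[1][1] = 4 + 1 = 5) = 5 (attained at k = 1)
  C[1][0] = min over k of (A[1][0] + B[0][0] = -1 + 2 = 1, A[1][1] + B[1][0] = -3 + -5 = -8) = -8 (attained at k = 1)
  C[1][1] = min over k of (A[1][0] + B[0][1] = -1 + 3 = 2, A[1][1] + B[1][1] = -3 + 1 = -2) = -2 (attained at k = 1)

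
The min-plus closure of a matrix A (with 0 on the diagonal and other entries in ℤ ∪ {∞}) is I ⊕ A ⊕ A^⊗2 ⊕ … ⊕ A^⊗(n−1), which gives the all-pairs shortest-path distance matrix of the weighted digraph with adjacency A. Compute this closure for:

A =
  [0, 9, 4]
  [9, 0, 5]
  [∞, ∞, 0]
Closure =
  [0, 9, 4]
  [9, 0, 5]
  [∞, ∞, 0]

This is the Floyd-Warshall all-pairs shortest-path computation. For each intermediate vertex k = 0, 1, …, 2, update dist[i][j] ← min(dist[i][j], dist[i][k] + dist[k][j]). The final matrix gives, for each (i, j), the minimum total weight of any directed path from i to j (possibly empty when i = j).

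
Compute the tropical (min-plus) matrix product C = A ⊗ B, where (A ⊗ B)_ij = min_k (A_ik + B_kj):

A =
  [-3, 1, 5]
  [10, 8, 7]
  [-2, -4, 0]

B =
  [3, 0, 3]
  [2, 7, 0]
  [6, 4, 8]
A ⊗ B =
  [0, -3, 0]
  [10, 10, 8]
  [-2, -2, -4]

Apply the min-plus product entry-by-entry:
  C[0][0] = min over k of (A[0][0] + B[0][0] = -3 + 3 = 0, A[0][1] + B[1][0] = 1 + 2 = 3, A[0][2] + B[2][0] = 5 + 6 = 11) = 0 (attained at k = 0)
  C[0][1] = min over k of (A[0][0] + B[0][1] = -3 + 0 = -3, A[0][1] + B[1][1] = 1 + 7 = 8, A[0][2] + B[2][1] = 5 + 4 = 9) = -3 (attained at k = 0)
  C[0][2] = min over k of (A[0][0] + B[0][2] = -3 + 3 = 0, A[0][1] + B[1][2] = 1 + 0 = 1, A[0][2] + B[2][2] = 5 + 8 = 13) = 0 (attained at k = 0)
  C[1][0] = min over k of (A[1][0] + B[0][0] = 10 + 3 = 13, A[1][1] + B[1][0] = 8 + 2 = 10, A[1][2] + B[2][0] = 7 + 6 = 13) = 10 (attained at k = 1)
  C[1][1] = min over k of (A[1][0] + B[0][1] = 10 + 0 = 10, A[1][1] + B[1][1] = 8 + 7 = 15, A[1][2] + B[2][1] = 7 + 4 = 11) = 10 (attained at k = 0)
  C[1][2] = min over k of (A[1][0] + B[0][2] = 10 + 3 = 13, A[1][1] + B[1][2] = 8 + 0 = 8, A[1][2] + B[2][2] = 7 + 8 = 15) = 8 (attained at k = 1)
  C[2][0] = min over k of (A[2][0] + B[0][0] = -2 + 3 = 1, A[2][1] + B[1][0] = -4 + 2 = -2, A[2][2] + B[2][0] = 0 + 6 = 6) = -2 (attained at k = 1)
  C[2][1] = min over k of (A[2][0] + B[0][1] = -2 + 0 = -2, A[2][1] + B[1][1] = -4 + 7 = 3, A[2][2] + B[2][1] = 0 + 4 = 4) = -2 (attained at k = 0)
  C[2][2] = min over k of (A[2][0] + B[0][2] = -2 + 3 = 1, A[2][1] + B[1][2] = -4 + 0 = -4, A[2][2] + B[2][2] = 0 + 8 = 8) = -4 (attained at k = 1)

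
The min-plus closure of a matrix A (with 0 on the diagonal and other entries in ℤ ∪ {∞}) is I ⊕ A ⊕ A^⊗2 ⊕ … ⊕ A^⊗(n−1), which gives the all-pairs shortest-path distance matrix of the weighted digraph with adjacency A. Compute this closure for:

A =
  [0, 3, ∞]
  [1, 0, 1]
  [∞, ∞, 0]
Closure =
  [0, 3, 4]
  [1, 0, 1]
  [∞, ∞, 0]

This is the Floyd-Warshall all-pairs shortest-path computation. For each intermediate vertex k = 0, 1, …, 2, update dist[i][j] ← min(dist[i][j], dist[i][k] + dist[k][j]). The final matrix gives, for each (i, j), the minimum total weight of any directed path from i to j (possibly empty when i = j).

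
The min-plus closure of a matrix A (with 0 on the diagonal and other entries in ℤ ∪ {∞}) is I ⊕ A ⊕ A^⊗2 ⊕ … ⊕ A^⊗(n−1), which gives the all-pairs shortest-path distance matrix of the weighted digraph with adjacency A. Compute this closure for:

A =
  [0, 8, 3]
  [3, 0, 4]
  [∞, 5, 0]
Closure =
  [0, 8, 3]
  [3, 0, 4]
  [8, 5, 0]

This is the Floyd-Warshall all-pairs shortest-path computation. For each intermediate vertex k = 0, 1, …, 2, update dist[i][j] ← min(dist[i][j], dist[i][k] + dist[k][j]). The final matrix gives, for each (i, j), the minimum total weight of any directed path from i to j (possibly empty when i = j).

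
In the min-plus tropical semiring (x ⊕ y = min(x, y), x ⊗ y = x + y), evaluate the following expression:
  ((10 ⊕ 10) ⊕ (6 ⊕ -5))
((10 ⊕ 10) ⊕ (6 ⊕ -5)) = -5

Expand innermost to outermost. Recall ⊕ takes the minimum of its arguments and ⊗ takes their sum. Working out the expression ((10 ⊕ 10) ⊕ (6 ⊕ -5)) gives -5.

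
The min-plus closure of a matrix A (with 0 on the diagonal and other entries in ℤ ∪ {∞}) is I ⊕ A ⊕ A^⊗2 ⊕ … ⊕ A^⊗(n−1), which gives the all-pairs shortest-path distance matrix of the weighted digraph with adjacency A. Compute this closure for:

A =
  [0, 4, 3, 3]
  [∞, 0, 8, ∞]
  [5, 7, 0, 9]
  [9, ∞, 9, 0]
Closure =
  [0, 4, 3, 3]
  [13, 0, 8, 16]
  [5, 7, 0, 8]
  [9, 13, 9, 0]

This is the Floyd-Warshall all-pairs shortest-path computation. For each intermediate vertex k = 0, 1, …, 3, update dist[i][j] ← min(dist[i][j], dist[i][k] + dist[k][j]). The final matrix gives, for each (i, j), the minimum total weight of any directed path from i to j (possibly empty when i = j).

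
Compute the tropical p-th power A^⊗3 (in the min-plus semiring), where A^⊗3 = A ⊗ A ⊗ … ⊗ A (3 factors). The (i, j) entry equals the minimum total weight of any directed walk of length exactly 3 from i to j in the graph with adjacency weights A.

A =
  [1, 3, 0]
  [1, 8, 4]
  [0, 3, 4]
A^⊗3 =
  [1, 3, 0]
  [1, 4, 2]
  [0, 3, 1]

Each entry (A^⊗3)_ij equals the minimum over all length-3 walks i = v_0 → v_1 → … → v_3 = j of Σ_t A[v_t][v_{t+1}]. For example, for (i, j) = (0, 2) we minimise over 9 possible intermediate vertex sequences; the minimum is 0, attained along the walk 0 → 2 → 0 → 2.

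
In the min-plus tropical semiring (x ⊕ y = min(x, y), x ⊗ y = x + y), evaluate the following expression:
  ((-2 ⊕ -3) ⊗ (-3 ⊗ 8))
((-2 ⊕ -3) ⊗ (-3 ⊗ 8)) = 2

Expand innermost to outermost. Recall ⊕ takes the minimum of its arguments and ⊗ takes their sum. Working out the expression ((-2 ⊕ -3) ⊗ (-3 ⊗ 8)) gives 2.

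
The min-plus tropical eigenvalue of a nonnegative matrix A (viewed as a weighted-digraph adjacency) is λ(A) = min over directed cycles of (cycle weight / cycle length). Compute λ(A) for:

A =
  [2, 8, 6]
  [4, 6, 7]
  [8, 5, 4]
λ(A) = 2

Enumerate directed cycles and compute their means (weight / length). Sample:
  cycle 0 → 0: weight = 2, length = 1, mean = 2/1 ≈ 2.000
  cycle 1 → 1: weight = 6, length = 1, mean = 6/1 ≈ 6.000
  cycle 2 → 2: weight = 4, length = 1, mean = 4/1 ≈ 4.000
  cycle 0 → 1 → 0: weight = 12, length = 2, mean = 12/2 ≈ 6.000
  cycle 0 → 2 → 0: weight = 14, length = 2, mean = 14/2 ≈ 7.000
  cycle 1 → 0 → 1: weight = 12, length = 2, mean = 12/2 ≈ 6.000
Minimum mean = 2.000, attained e.g. along the cycle 0 → 0 with weight 2 and length 1. So λ(A) = 2/1 = 2.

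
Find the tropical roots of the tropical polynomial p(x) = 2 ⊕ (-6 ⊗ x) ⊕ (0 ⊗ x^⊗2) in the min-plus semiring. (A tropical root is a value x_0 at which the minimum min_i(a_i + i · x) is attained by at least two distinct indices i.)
Roots: {-6, 8}

Each tropical root is a break point of the lower envelope of the lines y = a_i + i · x (there are 3 lines, with slopes 0, 1, ..., 2). Only the lines that attain the minimum somewhere contribute to roots; other lines are dominated. Here the surviving (envelope) indices are i = 2, i = 1, i = 0.
Intersections between consecutive envelope lines give the roots: for adjacent envelope indices i < j the intersection is x = (a_i − a_j) / (j − i). Reading off the sorted break points: {-6, 8}.
Verification: at each break x_0, at least two indices attain the minimum of min_i(a_i + i · x_0).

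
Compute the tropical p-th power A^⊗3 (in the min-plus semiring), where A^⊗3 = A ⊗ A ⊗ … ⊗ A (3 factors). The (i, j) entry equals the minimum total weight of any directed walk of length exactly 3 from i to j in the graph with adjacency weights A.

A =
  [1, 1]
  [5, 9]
A^⊗3 =
  [3, 3]
  [7, 7]

Each entry (A^⊗3)_ij equals the minimum over all length-3 walks i = v_0 → v_1 → … → v_3 = j of Σ_t A[v_t][v_{t+1}]. For example, for (i, j) = (0, 1) we minimise over 4 possible intermediate vertex sequences; the minimum is 3, attained along the walk 0 → 0 → 0 → 1.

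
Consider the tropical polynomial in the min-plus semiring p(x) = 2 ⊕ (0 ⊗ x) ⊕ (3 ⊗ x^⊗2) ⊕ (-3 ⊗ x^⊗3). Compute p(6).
p(6) = 2

A tropical monomial a ⊗ x^⊗i evaluates to a + i · x. Evaluating each term at x = 6:
  Term 0 contributes 2 + 0 · 6 = 2
  Term 1 contributes 0 + 1 · 6 = 6
  Term 2 contributes 3 + 2 · 6 = 15
  Term 3 contributes -3 + 3 · 6 = 15
p(6) = ⊕ of these = min[2, 6, 15, 15] = 2.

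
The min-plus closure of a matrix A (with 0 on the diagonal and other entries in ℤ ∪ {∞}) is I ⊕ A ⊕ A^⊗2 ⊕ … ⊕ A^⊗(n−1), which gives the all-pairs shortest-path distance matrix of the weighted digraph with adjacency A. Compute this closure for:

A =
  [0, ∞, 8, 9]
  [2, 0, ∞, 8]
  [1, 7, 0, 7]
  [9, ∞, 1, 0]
Closure =
  [0, 15, 8, 9]
  [2, 0, 9, 8]
  [1, 7, 0, 7]
  [2, 8, 1, 0]

This is the Floyd-Warshall all-pairs shortest-path computation. For each intermediate vertex k = 0, 1, …, 3, update dist[i][j] ← min(dist[i][j], dist[i][k] + dist[k][j]). The final matrix gives, for each (i, j), the minimum total weight of any directed path from i to j (possibly empty when i = j).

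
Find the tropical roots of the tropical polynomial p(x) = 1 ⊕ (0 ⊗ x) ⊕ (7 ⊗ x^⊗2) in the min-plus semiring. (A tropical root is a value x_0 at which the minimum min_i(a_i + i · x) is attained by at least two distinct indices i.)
Roots: {-7, 1}

Each tropical root is a break point of the lower envelope of the lines y = a_i + i · x (there are 3 lines, with slopes 0, 1, ..., 2). Only the lines that attain the minimum somewhere contribute to roots; other lines are dominated. Here the surviving (envelope) indices are i = 2, i = 1, i = 0.
Intersections between consecutive envelope lines give the roots: for adjacent envelope indices i < j the intersection is x = (a_i − a_j) / (j − i). Reading off the sorted break points: {-7, 1}.
Verification: at each break x_0, at least two indices attain the minimum of min_i(a_i + i · x_0).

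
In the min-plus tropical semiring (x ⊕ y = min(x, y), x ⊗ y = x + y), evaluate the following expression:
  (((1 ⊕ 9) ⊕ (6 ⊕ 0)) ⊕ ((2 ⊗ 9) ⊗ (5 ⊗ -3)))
(((1 ⊕ 9) ⊕ (6 ⊕ 0)) ⊕ ((2 ⊗ 9) ⊗ (5 ⊗ -3))) = 0

Expand innermost to outermost. Recall ⊕ takes the minimum of its arguments and ⊗ takes their sum. Working out the expression (((1 ⊕ 9) ⊕ (6 ⊕ 0)) ⊕ ((2 ⊗ 9) ⊗ (5 ⊗ -3))) gives 0.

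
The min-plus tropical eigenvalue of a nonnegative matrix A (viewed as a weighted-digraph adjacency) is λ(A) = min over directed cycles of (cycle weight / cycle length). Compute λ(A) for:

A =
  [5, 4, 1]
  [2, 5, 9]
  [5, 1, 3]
λ(A) = 4/3

Enumerate directed cycles and compute their means (weight / length). Sample:
  cycle 0 → 0: weight = 5, length = 1, mean = 5/1 ≈ 5.000
  cycle 1 → 1: weight = 5, length = 1, mean = 5/1 ≈ 5.000
  cycle 2 → 2: weight = 3, length = 1, mean = 3/1 ≈ 3.000
  cycle 0 → 1 → 0: weight = 6, length = 2, mean = 6/2 ≈ 3.000
  cycle 0 → 2 → 0: weight = 6, length = 2, mean = 6/2 ≈ 3.000
  cycle 1 → 0 → 1: weight = 6, length = 2, mean = 6/2 ≈ 3.000
Minimum mean = 1.333, attained e.g. along the cycle 0 → 2 → 1 → 0 with weight 4 and length 3. So λ(A) = 4/3 = 4/3.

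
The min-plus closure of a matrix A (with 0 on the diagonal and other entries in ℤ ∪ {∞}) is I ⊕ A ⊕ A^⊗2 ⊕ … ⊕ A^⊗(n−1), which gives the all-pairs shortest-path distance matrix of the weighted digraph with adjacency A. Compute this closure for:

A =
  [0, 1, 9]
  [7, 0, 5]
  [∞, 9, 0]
Closure =
  [0, 1, 6]
  [7, 0, 5]
  [16, 9, 0]

This is the Floyd-Warshall all-pairs shortest-path computation. For each intermediate vertex k = 0, 1, …, 2, update dist[i][j] ← min(dist[i][j], dist[i][k] + dist[k][j]). The final matrix gives, for each (i, j), the minimum total weight of any directed path from i to j (possibly empty when i = j).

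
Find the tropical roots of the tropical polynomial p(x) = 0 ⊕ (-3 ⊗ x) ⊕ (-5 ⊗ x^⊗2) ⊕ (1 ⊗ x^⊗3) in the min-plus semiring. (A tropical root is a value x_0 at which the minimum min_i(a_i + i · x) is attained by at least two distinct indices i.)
Roots: {-6, 2, 3}

Each tropical root is a break point of the lower envelope of the lines y = a_i + i · x (there are 4 lines, with slopes 0, 1, ..., 3). Only the lines that attain the minimum somewhere contribute to roots; other lines are dominated. Here the surviving (envelope) indices are i = 3, i = 2, i = 1, i = 0.
Intersections between consecutive envelope lines give the roots: for adjacent envelope indices i < j the intersection is x = (a_i − a_j) / (j − i). Reading off the sorted break points: {-6, 2, 3}.
Verification: at each break x_0, at least two indices attain the minimum of min_i(a_i + i · x_0).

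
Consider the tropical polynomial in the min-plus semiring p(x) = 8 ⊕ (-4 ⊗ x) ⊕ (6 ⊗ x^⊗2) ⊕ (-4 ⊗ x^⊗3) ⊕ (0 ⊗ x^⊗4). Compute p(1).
p(1) = -3

A tropical monomial a ⊗ x^⊗i evaluates to a + i · x. Evaluating each term at x = 1:
  Term 0 contributes 8 + 0 · 1 = 8
  Term 1 contributes -4 + 1 · 1 = -3
  Term 2 contributes 6 + 2 · 1 = 8
  Term 3 contributes -4 + 3 · 1 = -1
  Term 4 contributes 0 + 4 · 1 = 4
p(1) = ⊕ of these = min[8, -3, 8, -1, 4] = -3.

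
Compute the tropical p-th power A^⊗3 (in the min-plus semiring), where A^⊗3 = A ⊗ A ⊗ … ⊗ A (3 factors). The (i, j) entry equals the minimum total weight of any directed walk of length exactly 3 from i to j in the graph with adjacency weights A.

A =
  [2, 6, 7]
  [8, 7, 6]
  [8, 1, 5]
A^⊗3 =
  [6, 10, 11]
  [12, 12, 13]
  [11, 8, 12]

Each entry (A^⊗3)_ij equals the minimum over all length-3 walks i = v_0 → v_1 → … → v_3 = j of Σ_t A[v_t][v_{t+1}]. For example, for (i, j) = (0, 2) we minimise over 9 possible intermediate vertex sequences; the minimum is 11, attained along the walk 0 → 0 → 0 → 2.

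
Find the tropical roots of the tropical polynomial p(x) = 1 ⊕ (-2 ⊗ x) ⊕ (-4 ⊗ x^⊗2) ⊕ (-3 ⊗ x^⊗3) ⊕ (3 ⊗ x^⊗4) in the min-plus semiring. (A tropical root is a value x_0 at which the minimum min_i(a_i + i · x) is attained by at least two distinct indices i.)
Roots: {-6, -1, 2, 3}

Each tropical root is a break point of the lower envelope of the lines y = a_i + i · x (there are 5 lines, with slopes 0, 1, ..., 4). Only the lines that attain the minimum somewhere contribute to roots; other lines are dominated. Here the surviving (envelope) indices are i = 4, i = 3, i = 2, i = 1, i = 0.
Intersections between consecutive envelope lines give the roots: for adjacent envelope indices i < j the intersection is x = (a_i − a_j) / (j − i). Reading off the sorted break points: {-6, -1, 2, 3}.
Verification: at each break x_0, at least two indices attain the minimum of min_i(a_i + i · x_0).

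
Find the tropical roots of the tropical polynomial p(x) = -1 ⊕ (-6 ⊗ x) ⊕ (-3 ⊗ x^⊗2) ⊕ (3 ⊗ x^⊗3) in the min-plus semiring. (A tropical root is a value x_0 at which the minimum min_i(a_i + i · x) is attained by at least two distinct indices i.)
Roots: {-6, -3, 5}

Each tropical root is a break point of the lower envelope of the lines y = a_i + i · x (there are 4 lines, with slopes 0, 1, ..., 3). Only the lines that attain the minimum somewhere contribute to roots; other lines are dominated. Here the surviving (envelope) indices are i = 3, i = 2, i = 1, i = 0.
Intersections between consecutive envelope lines give the roots: for adjacent envelope indices i < j the intersection is x = (a_i − a_j) / (j − i). Reading off the sorted break points: {-6, -3, 5}.
Verification: at each break x_0, at least two indices attain the minimum of min_i(a_i + i · x_0).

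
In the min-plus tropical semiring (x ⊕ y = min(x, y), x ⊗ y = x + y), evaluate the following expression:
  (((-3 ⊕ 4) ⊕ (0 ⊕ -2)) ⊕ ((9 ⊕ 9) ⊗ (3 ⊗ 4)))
(((-3 ⊕ 4) ⊕ (0 ⊕ -2)) ⊕ ((9 ⊕ 9) ⊗ (3 ⊗ 4))) = -3

Expand innermost to outermost. Recall ⊕ takes the minimum of its arguments and ⊗ takes their sum. Working out the expression (((-3 ⊕ 4) ⊕ (0 ⊕ -2)) ⊕ ((9 ⊕ 9) ⊗ (3 ⊗ 4))) gives -3.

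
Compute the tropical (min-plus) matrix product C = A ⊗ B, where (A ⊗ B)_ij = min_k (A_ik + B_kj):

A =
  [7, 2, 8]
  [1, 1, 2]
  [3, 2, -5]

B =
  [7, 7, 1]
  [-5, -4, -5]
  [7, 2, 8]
A ⊗ B =
  [-3, -2, -3]
  [-4, -3, -4]
  [-3, -3, -3]

Apply the min-plus product entry-by-entry:
  C[0][0] = min over k of (A[0][0] + B[0][0] = 7 + 7 = 14, A[0][1] + B[1][0] = 2 + -5 = -3, A[0][2] + B[2][0] = 8 + 7 = 15) = -3 (attained at k = 1)
  C[0][1] = min over k of (A[0][0] + B[0][1] = 7 + 7 = 14, A[0][1] + B[1][1] = 2 + -4 = -2, A[0][2] + B[2][1] = 8 + 2 = 10) = -2 (attained at k = 1)
  C[0][2] = min over k of (A[0][0] + B[0][2] = 7 + 1 = 8, A[0][1] + B[1][2] = 2 + -5 = -3, A[0][2] + B[2][2] = 8 + 8 = 16) = -3 (attained at k = 1)
  C[1][0] = min over k of (A[1][0] + B[0][0] = 1 + 7 = 8, A[1][1] + B[1][0] = 1 + -5 = -4, A[1][2] + B[2][0] = 2 + 7 = 9) = -4 (attained at k = 1)
  C[1][1] = min over k of (A[1][0] + B[0][1] = 1 + 7 = 8, A[1][1] + B[1][1] = 1 + -4 = -3, A[1][2] + B[2][1] = 2 + 2 = 4) = -3 (attained at k = 1)
  C[1][2] = min over k of (A[1][0] + B[0][2] = 1 + 1 = 2, A[1][1] + B[1][2] = 1 + -5 = -4, A[1][2] + B[2][2] = 2 + 8 = 10) = -4 (attained at k = 1)
  C[2][0] = min over k of (A[2][0] + B[0][0] = 3 + 7 = 10, A[2][1] + B[1][0] = 2 + -5 = -3, A[2][2] + B[2][0] = -5 + 7 = 2) = -3 (attained at k = 1)
  C[2][1] = min over k of (A[2][0] + B[0][1] = 3 + 7 = 10, A[2][1] + B[1][1] = 2 + -4 = -2, A[2][2] + B[2][1] = -5 + 2 = -3) = -3 (attained at k = 2)
  C[2][2] = min over k of (A[2][0] + B[0][2] = 3 + 1 = 4, A[2][1] + B[1][2] = 2 + -5 = -3, A[2][2] + B[2][2] = -5 + 8 = 3) = -3 (attained at k = 1)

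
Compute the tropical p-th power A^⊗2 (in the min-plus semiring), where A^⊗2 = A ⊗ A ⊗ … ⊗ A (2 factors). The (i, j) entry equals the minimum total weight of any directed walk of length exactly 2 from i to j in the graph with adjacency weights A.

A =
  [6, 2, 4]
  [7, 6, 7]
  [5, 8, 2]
A^⊗2 =
  [9, 8, 6]
  [12, 9, 9]
  [7, 7, 4]

Each entry (A^⊗2)_ij equals the minimum over all length-2 walks i = v_0 → v_1 → … → v_2 = j of Σ_t A[v_t][v_{t+1}]. For example, for (i, j) = (0, 2) we minimise over 3 possible intermediate vertex sequences; the minimum is 6, attained along the walk 0 → 2 → 2.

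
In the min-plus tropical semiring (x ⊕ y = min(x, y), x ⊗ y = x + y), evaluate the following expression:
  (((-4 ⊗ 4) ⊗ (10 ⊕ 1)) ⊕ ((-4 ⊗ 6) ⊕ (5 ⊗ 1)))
(((-4 ⊗ 4) ⊗ (10 ⊕ 1)) ⊕ ((-4 ⊗ 6) ⊕ (5 ⊗ 1))) = 1

Expand innermost to outermost. Recall ⊕ takes the minimum of its arguments and ⊗ takes their sum. Working out the expression (((-4 ⊗ 4) ⊗ (10 ⊕ 1)) ⊕ ((-4 ⊗ 6) ⊕ (5 ⊗ 1))) gives 1.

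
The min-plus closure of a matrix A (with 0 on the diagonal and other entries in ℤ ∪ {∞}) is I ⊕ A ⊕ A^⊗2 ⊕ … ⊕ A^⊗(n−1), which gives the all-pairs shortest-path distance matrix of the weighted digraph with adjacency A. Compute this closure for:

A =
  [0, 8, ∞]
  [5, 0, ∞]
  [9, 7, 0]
Closure =
  [0, 8, ∞]
  [5, 0, ∞]
  [9, 7, 0]

This is the Floyd-Warshall all-pairs shortest-path computation. For each intermediate vertex k = 0, 1, …, 2, update dist[i][j] ← min(dist[i][j], dist[i][k] + dist[k][j]). The final matrix gives, for each (i, j), the minimum total weight of any directed path from i to j (possibly empty when i = j).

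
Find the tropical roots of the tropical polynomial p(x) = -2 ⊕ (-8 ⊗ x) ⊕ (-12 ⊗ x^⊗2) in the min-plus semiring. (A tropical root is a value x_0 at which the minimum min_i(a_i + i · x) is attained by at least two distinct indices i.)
Roots: {4, 6}

Each tropical root is a break point of the lower envelope of the lines y = a_i + i · x (there are 3 lines, with slopes 0, 1, ..., 2). Only the lines that attain the minimum somewhere contribute to roots; other lines are dominated. Here the surviving (envelope) indices are i = 2, i = 1, i = 0.
Intersections between consecutive envelope lines give the roots: for adjacent envelope indices i < j the intersection is x = (a_i − a_j) / (j − i). Reading off the sorted break points: {4, 6}.
Verification: at each break x_0, at least two indices attain the minimum of min_i(a_i + i · x_0).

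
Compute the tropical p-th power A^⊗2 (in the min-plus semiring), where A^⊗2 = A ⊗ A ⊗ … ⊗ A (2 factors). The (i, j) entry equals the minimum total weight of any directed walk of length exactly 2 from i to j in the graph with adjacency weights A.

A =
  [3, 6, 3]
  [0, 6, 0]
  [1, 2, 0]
A^⊗2 =
  [4, 5, 3]
  [1, 2, 0]
  [1, 2, 0]

Each entry (A^⊗2)_ij equals the minimum over all length-2 walks i = v_0 → v_1 → … → v_2 = j of Σ_t A[v_t][v_{t+1}]. For example, for (i, j) = (0, 2) we minimise over 3 possible intermediate vertex sequences; the minimum is 3, attained along the walk 0 → 2 → 2.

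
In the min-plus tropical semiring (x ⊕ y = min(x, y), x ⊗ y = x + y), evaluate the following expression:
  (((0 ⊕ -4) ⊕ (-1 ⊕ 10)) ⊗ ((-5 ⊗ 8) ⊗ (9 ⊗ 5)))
(((0 ⊕ -4) ⊕ (-1 ⊕ 10)) ⊗ ((-5 ⊗ 8) ⊗ (9 ⊗ 5))) = 13

Expand innermost to outermost. Recall ⊕ takes the minimum of its arguments and ⊗ takes their sum. Working out the expression (((0 ⊕ -4) ⊕ (-1 ⊕ 10)) ⊗ ((-5 ⊗ 8) ⊗ (9 ⊗ 5))) gives 13.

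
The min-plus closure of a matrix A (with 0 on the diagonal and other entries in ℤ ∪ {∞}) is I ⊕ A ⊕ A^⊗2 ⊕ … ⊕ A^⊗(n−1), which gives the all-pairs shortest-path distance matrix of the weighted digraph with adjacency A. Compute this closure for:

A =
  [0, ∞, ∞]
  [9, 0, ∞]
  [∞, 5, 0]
Closure =
  [0, ∞, ∞]
  [9, 0, ∞]
  [14, 5, 0]

This is the Floyd-Warshall all-pairs shortest-path computation. For each intermediate vertex k = 0, 1, …, 2, update dist[i][j] ← min(dist[i][j], dist[i][k] + dist[k][j]). The final matrix gives, for each (i, j), the minimum total weight of any directed path from i to j (possibly empty when i = j).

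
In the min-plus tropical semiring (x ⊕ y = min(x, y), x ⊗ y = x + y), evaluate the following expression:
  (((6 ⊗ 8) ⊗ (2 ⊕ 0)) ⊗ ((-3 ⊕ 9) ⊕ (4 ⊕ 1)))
(((6 ⊗ 8) ⊗ (2 ⊕ 0)) ⊗ ((-3 ⊕ 9) ⊕ (4 ⊕ 1))) = 11

Expand innermost to outermost. Recall ⊕ takes the minimum of its arguments and ⊗ takes their sum. Working out the expression (((6 ⊗ 8) ⊗ (2 ⊕ 0)) ⊗ ((-3 ⊕ 9) ⊕ (4 ⊕ 1))) gives 11.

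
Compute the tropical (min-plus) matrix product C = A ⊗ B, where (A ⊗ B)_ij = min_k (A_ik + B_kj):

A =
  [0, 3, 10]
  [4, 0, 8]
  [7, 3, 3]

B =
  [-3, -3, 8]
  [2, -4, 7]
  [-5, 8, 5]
A ⊗ B =
  [-3, -3, 8]
  [1, -4, 7]
  [-2, -1, 8]

Apply the min-plus product entry-by-entry:
  C[0][0] = min over k of (A[0][0] + B[0][0] = 0 + -3 = -3, A[0][1] + B[1][0] = 3 + 2 = 5, A[0][2] + B[2][0] = 10 + -5 = 5) = -3 (attained at k = 0)
  C[0][1] = min over k of (A[0][0] + B[0][1] = 0 + -3 = -3, A[0][1] + B[1][1] = 3 + -4 = -1, A[0][2] + B[2][1] = 10 + 8 = 18) = -3 (attained at k = 0)
  C[0][2] = min over k of (A[0][0] + B[0][2] = 0 + 8 = 8, A[0][1] + B[1][2] = 3 + 7 = 10, A[0][2] + B[2][2] = 10 + 5 = 15) = 8 (attained at k = 0)
  C[1][0] = min over k of (A[1][0] + B[0][0] = 4 + -3 = 1, A[1][1] + B[1][0] = 0 + 2 = 2, A[1][2] + B[2][0] = 8 + -5 = 3) = 1 (attained at k = 0)
  C[1][1] = min over k of (A[1][0] + B[0][1] = 4 + -3 = 1, A[1][1] + B[1][1] = 0 + -4 = -4, A[1][2] + B[2][1] = 8 + 8 = 16) = -4 (attained at k = 1)
  C[1][2] = min over k of (A[1][0] + B[0][2] = 4 + 8 = 12, A[1][1] + B[1][2] = 0 + 7 = 7, A[1][2] + B[2][2] = 8 + 5 = 13) = 7 (attained at k = 1)
  C[2][0] = min over k of (A[2][0] + B[0][0] = 7 + -3 = 4, A[2][1] + B[1][0] = 3 + 2 = 5, A[2][2] + B[2][0] = 3 + -5 = -2) = -2 (attained at k = 2)
  C[2][1] = min over k of (A[2][0] + B[0][1] = 7 + -3 = 4, A[2][1] + B[1][1] = 3 + -4 = -1, A[2][2] + B[2][1] = 3 + 8 = 11) = -1 (attained at k = 1)
  C[2][2] = min over k of (A[2][0] + B[0][2] = 7 + 8 = 15, A[2][1] + B[1][2] = 3 + 7 = 10, A[2][2] + B[2][2] = 3 + 5 = 8) = 8 (attained at k = 2)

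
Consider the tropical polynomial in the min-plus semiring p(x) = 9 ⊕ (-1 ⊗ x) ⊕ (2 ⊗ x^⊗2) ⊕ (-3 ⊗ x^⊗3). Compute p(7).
p(7) = 6

A tropical monomial a ⊗ x^⊗i evaluates to a + i · x. Evaluating each term at x = 7:
  Term 0 contributes 9 + 0 · 7 = 9
  Term 1 contributes -1 + 1 · 7 = 6
  Term 2 contributes 2 + 2 · 7 = 16
  Term 3 contributes -3 + 3 · 7 = 18
p(7) = ⊕ of these = min[9, 6, 16, 18] = 6.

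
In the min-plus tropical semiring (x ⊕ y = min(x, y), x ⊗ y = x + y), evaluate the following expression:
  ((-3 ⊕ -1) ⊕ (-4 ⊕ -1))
((-3 ⊕ -1) ⊕ (-4 ⊕ -1)) = -4

Expand innermost to outermost. Recall ⊕ takes the minimum of its arguments and ⊗ takes their sum. Working out the expression ((-3 ⊕ -1) ⊕ (-4 ⊕ -1)) gives -4.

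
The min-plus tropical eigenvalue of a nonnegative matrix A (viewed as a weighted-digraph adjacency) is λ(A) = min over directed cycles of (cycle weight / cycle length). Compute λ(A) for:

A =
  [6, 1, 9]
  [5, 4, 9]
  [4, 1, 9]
λ(A) = 3

Enumerate directed cycles and compute their means (weight / length). Sample:
  cycle 0 → 0: weight = 6, length = 1, mean = 6/1 ≈ 6.000
  cycle 1 → 1: weight = 4, length = 1, mean = 4/1 ≈ 4.000
  cycle 2 → 2: weight = 9, length = 1, mean = 9/1 ≈ 9.000
  cycle 0 → 1 → 0: weight = 6, length = 2, mean = 6/2 ≈ 3.000
  cycle 0 → 2 → 0: weight = 13, length = 2, mean = 13/2 ≈ 6.500
  cycle 1 → 0 → 1: weight = 6, length = 2, mean = 6/2 ≈ 3.000
Minimum mean = 3.000, attained e.g. along the cycle 0 → 1 → 0 with weight 6 and length 2. So λ(A) = 6/2 = 3.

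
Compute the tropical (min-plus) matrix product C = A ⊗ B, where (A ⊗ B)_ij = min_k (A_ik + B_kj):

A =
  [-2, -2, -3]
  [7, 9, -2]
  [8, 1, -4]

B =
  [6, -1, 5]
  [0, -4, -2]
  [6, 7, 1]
A ⊗ B =
  [-2, -6, -4]
  [4, 5, -1]
  [1, -3, -3]

Apply the min-plus product entry-by-entry:
  C[0][0] = min over k of (A[0][0] + B[0][0] = -2 + 6 = 4, A[0][1] + B[1][0] = -2 + 0 = -2, A[0][2] + B[2][0] = -3 + 6 = 3) = -2 (attained at k = 1)
  C[0][1] = min over k of (A[0][0] + B[0][1] = -2 + -1 = -3, A[0][1] + B[1][1] = -2 + -4 = -6, A[0][2] + B[2][1] = -3 + 7 = 4) = -6 (attained at k = 1)
  C[0][2] = min over k of (A[0][0] + B[0][2] = -2 + 5 = 3, A[0][1] + B[1][2] = -2 + -2 = -4, A[0][2] + B[2][2] = -3 + 1 = -2) = -4 (attained at k = 1)
  C[1][0] = min over k of (A[1][0] + B[0][0] = 7 + 6 = 13, A[1][1] + B[1][0] = 9 + 0 = 9, A[1][2] + B[2][0] = -2 + 6 = 4) = 4 (attained at k = 2)
  C[1][1] = min over k of (A[1][0] + B[0][1] = 7 + -1 = 6, A[1][1] + B[1][1] = 9 + -4 = 5, A[1][2] + B[2][1] = -2 + 7 = 5) = 5 (attained at k = 1)
  C[1][2] = min over k of (A[1][0] + B[0][2] = 7 + 5 = 12, A[1][1] + B[1][2] = 9 + -2 = 7, A[1][2] + B[2][2] = -2 + 1 = -1) = -1 (attained at k = 2)
  C[2][0] = min over k of (A[2][0] + B[0][0] = 8 + 6 = 14, A[2][1] + B[1][0] = 1 + 0 = 1, A[2][2] + B[2][0] = -4 + 6 = 2) = 1 (attained at k = 1)
  C[2][1] = min over k of (A[2][0] + B[0][1] = 8 + -1 = 7, A[2][1] + B[1][1] = 1 + -4 = -3, A[2][2] + B[2][1] = -4 + 7 = 3) = -3 (attained at k = 1)
  C[2][2] = min over k of (A[2][0] + B[0][2] = 8 + 5 = 13, A[2][1] + B[1][2] = 1 + -2 = -1, A[2][2] + B[2][2] = -4 + 1 = -3) = -3 (attained at k = 2)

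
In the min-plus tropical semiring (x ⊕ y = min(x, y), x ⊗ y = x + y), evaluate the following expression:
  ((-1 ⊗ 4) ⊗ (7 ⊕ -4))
((-1 ⊗ 4) ⊗ (7 ⊕ -4)) = -1

Expand innermost to outermost. Recall ⊕ takes the minimum of its arguments and ⊗ takes their sum. Working out the expression ((-1 ⊗ 4) ⊗ (7 ⊕ -4)) gives -1.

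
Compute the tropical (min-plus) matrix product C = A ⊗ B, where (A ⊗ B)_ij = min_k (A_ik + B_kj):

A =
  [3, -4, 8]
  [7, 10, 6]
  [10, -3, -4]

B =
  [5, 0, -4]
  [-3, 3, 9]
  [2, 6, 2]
A ⊗ B =
  [-7, -1, -1]
  [7, 7, 3]
  [-6, 0, -2]

Apply the min-plus product entry-by-entry:
  C[0][0] = min over k of (A[0][0] + B[0][0] = 3 + 5 = 8, A[0][1] + B[1][0] = -4 + -3 = -7, A[0][2] + B[2][0] = 8 + 2 = 10) = -7 (attained at k = 1)
  C[0][1] = min over k of (A[0][0] + B[0][1] = 3 + 0 = 3, A[0][1] + B[1][1] = -4 + 3 = -1, A[0][2] + B[2][1] = 8 + 6 = 14) = -1 (attained at k = 1)
  C[0][2] = min over k of (A[0][0] + B[0][2] = 3 + -4 = -1, A[0][1] + B[1][2] = -4 + 9 = 5, A[0][2] + B[2][2] = 8 + 2 = 10) = -1 (attained at k = 0)
  C[1][0] = min over k of (A[1][0] + B[0][0] = 7 + 5 = 12, A[1][1] + B[1][0] = 10 + -3 = 7, A[1][2] + B[2][0] = 6 + 2 = 8) = 7 (attained at k = 1)
  C[1][1] = min over k of (A[1][0] + B[0][1] = 7 + 0 = 7, A[1][1] + B[1][1] = 10 + 3 = 13, A[1][2] + B[2][1] = 6 + 6 = 12) = 7 (attained at k = 0)
  C[1][2] = min over k of (A[1][0] + B[0][2] = 7 + -4 = 3, A[1][1] + B[1][2] = 10 + 9 = 19, A[1][2] + B[2][2] = 6 + 2 = 8) = 3 (attained at k = 0)
  C[2][0] = min over k of (A[2][0] + B[0][0] = 10 + 5 = 15, A[2][1] + B[1][0] = -3 + -3 = -6, A[2][2] + B[2][0] = -4 + 2 = -2) = -6 (attained at k = 1)
  C[2][1] = min over k of (A[2][0] + B[0][1] = 10 + 0 = 10, A[2][1] + B[1][1] = -3 + 3 = 0, A[2][2] + B[2][1] = -4 + 6 = 2) = 0 (attained at k = 1)
  C[2][2] = min over k of (A[2][0] + B[0][2] = 10 + -4 = 6, A[2][1] + B[1][2] = -3 + 9 = 6, A[2][2] + B[2][2] = -4 + 2 = -2) = -2 (attained at k = 2)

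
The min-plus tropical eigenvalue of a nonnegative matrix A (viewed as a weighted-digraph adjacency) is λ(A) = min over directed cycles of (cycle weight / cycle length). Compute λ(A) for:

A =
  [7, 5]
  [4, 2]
λ(A) = 2

Enumerate directed cycles and compute their means (weight / length). Sample:
  cycle 0 → 0: weight = 7, length = 1, mean = 7/1 ≈ 7.000
  cycle 1 → 1: weight = 2, length = 1, mean = 2/1 ≈ 2.000
  cycle 0 → 1 → 0: weight = 9, length = 2, mean = 9/2 ≈ 4.500
  cycle 1 → 0 → 1: weight = 9, length = 2, mean = 9/2 ≈ 4.500
Minimum mean = 2.000, attained e.g. along the cycle 1 → 1 with weight 2 and length 1. So λ(A) = 2/1 = 2.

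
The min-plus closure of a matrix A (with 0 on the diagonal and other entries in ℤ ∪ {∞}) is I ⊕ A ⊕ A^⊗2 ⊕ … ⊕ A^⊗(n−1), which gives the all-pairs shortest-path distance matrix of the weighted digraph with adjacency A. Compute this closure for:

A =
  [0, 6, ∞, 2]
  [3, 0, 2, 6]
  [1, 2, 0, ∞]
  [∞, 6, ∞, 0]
Closure =
  [0, 6, 8, 2]
  [3, 0, 2, 5]
  [1, 2, 0, 3]
  [9, 6, 8, 0]

This is the Floyd-Warshall all-pairs shortest-path computation. For each intermediate vertex k = 0, 1, …, 3, update dist[i][j] ← min(dist[i][j], dist[i][k] + dist[k][j]). The final matrix gives, for each (i, j), the minimum total weight of any directed path from i to j (possibly empty when i = j).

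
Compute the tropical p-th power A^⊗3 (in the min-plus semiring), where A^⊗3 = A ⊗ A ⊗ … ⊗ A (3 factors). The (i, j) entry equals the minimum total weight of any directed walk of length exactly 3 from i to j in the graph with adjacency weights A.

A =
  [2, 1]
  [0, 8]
A^⊗3 =
  [3, 2]
  [1, 3]

Each entry (A^⊗3)_ij equals the minimum over all length-3 walks i = v_0 → v_1 → … → v_3 = j of Σ_t A[v_t][v_{t+1}]. For example, for (i, j) = (0, 1) we minimise over 4 possible intermediate vertex sequences; the minimum is 2, attained along the walk 0 → 1 → 0 → 1.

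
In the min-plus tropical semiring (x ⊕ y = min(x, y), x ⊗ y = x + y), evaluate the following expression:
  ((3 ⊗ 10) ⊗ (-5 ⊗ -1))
((3 ⊗ 10) ⊗ (-5 ⊗ -1)) = 7

Expand innermost to outermost. Recall ⊕ takes the minimum of its arguments and ⊗ takes their sum. Working out the expression ((3 ⊗ 10) ⊗ (-5 ⊗ -1)) gives 7.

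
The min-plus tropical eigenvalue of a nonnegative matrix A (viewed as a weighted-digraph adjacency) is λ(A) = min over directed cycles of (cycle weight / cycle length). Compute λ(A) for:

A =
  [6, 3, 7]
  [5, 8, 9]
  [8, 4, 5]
λ(A) = 4

Enumerate directed cycles and compute their means (weight / length). Sample:
  cycle 0 → 0: weight = 6, length = 1, mean = 6/1 ≈ 6.000
  cycle 1 → 1: weight = 8, length = 1, mean = 8/1 ≈ 8.000
  cycle 2 → 2: weight = 5, length = 1, mean = 5/1 ≈ 5.000
  cycle 0 → 1 → 0: weight = 8, length = 2, mean = 8/2 ≈ 4.000
  cycle 0 → 2 → 0: weight = 15, length = 2, mean = 15/2 ≈ 7.500
  cycle 1 → 0 → 1: weight = 8, length = 2, mean = 8/2 ≈ 4.000
Minimum mean = 4.000, attained e.g. along the cycle 0 → 1 → 0 with weight 8 and length 2. So λ(A) = 8/2 = 4.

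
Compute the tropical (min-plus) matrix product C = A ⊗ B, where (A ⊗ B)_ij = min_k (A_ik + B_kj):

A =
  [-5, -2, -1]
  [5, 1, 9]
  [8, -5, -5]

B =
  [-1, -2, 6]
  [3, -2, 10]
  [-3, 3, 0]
A ⊗ B =
  [-6, -7, -1]
  [4, -1, 9]
  [-8, -7, -5]

Apply the min-plus product entry-by-entry:
  C[0][0] = min over k of (A[0][0] + B[0][0] = -5 + -1 = -6, A[0][1] + B[1][0] = -2 + 3 = 1, A[0][2] + B[2][0] = -1 + -3 = -4) = -6 (attained at k = 0)
  C[0][1] = min over k of (A[0][0] + B[0][1] = -5 + -2 = -7, A[0][1] + B[1][1] = -2 + -2 = -4, A[0][2] + B[2][1] = -1 + 3 = 2) = -7 (attained at k = 0)
  C[0][2] = min over k of (A[0][0] + B[0][2] = -5 + 6 = 1, A[0][1] + B[1][2] = -2 + 10 = 8, A[0][2] + B[2][2] = -1 + 0 = -1) = -1 (attained at k = 2)
  C[1][0] = min over k of (A[1][0] + B[0][0] = 5 + -1 = 4, A[1][1] + B[1][0] = 1 + 3 = 4, A[1][2] + B[2][0] = 9 + -3 = 6) = 4 (attained at k = 0)
  C[1][1] = min over k of (A[1][0] + B[0][1] = 5 + -2 = 3, A[1][1] + B[1][1] = 1 + -2 = -1, A[1][2] + B[2][1] = 9 + 3 = 12) = -1 (attained at k = 1)
  C[1][2] = min over k of (A[1][0] + B[0][2] = 5 + 6 = 11, A[1][1] + B[1][2] = 1 + 10 = 11, A[1][2] + B[2][2] = 9 + 0 = 9) = 9 (attained at k = 2)
  C[2][0] = min over k of (A[2][0] + B[0][0] = 8 + -1 = 7, A[2][1] + B[1][0] = -5 + 3 = -2, A[2][2] + B[2][0] = -5 + -3 = -8) = -8 (attained at k = 2)
  C[2][1] = min over k of (A[2][0] + B[0][1] = 8 + -2 = 6, A[2][1] + B[1][1] = -5 + -2 = -7, A[2][2] + B[2][1] = -5 + 3 = -2) = -7 (attained at k = 1)
  C[2][2] = min over k of (A[2][0] + B[0][2] = 8 + 6 = 14, A[2][1] + B[1][2] = -5 + 10 = 5, A[2][2] + B[2][2] = -5 + 0 = -5) = -5 (attained at k = 2)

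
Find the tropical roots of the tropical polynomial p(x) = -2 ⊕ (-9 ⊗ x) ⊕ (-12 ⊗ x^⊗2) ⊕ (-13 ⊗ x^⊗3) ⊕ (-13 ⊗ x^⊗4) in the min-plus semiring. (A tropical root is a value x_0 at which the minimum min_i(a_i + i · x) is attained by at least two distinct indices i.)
Roots: {0, 1, 3, 7}

Each tropical root is a break point of the lower envelope of the lines y = a_i + i · x (there are 5 lines, with slopes 0, 1, ..., 4). Only the lines that attain the minimum somewhere contribute to roots; other lines are dominated. Here the surviving (envelope) indices are i = 4, i = 3, i = 2, i = 1, i = 0.
Intersections between consecutive envelope lines give the roots: for adjacent envelope indices i < j the intersection is x = (a_i − a_j) / (j − i). Reading off the sorted break points: {0, 1, 3, 7}.
Verification: at each break x_0, at least two indices attain the minimum of min_i(a_i + i · x_0).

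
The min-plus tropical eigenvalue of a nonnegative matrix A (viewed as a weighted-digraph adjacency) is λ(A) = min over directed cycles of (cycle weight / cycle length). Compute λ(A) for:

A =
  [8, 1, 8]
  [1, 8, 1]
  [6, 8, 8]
λ(A) = 1

Enumerate directed cycles and compute their means (weight / length). Sample:
  cycle 0 → 0: weight = 8, length = 1, mean = 8/1 ≈ 8.000
  cycle 1 → 1: weight = 8, length = 1, mean = 8/1 ≈ 8.000
  cycle 2 → 2: weight = 8, length = 1, mean = 8/1 ≈ 8.000
  cycle 0 → 1 → 0: weight = 2, length = 2, mean = 2/2 ≈ 1.000
  cycle 0 → 2 → 0: weight = 14, length = 2, mean = 14/2 ≈ 7.000
  cycle 1 → 0 → 1: weight = 2, length = 2, mean = 2/2 ≈ 1.000
Minimum mean = 1.000, attained e.g. along the cycle 0 → 1 → 0 with weight 2 and length 2. So λ(A) = 2/2 = 1.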